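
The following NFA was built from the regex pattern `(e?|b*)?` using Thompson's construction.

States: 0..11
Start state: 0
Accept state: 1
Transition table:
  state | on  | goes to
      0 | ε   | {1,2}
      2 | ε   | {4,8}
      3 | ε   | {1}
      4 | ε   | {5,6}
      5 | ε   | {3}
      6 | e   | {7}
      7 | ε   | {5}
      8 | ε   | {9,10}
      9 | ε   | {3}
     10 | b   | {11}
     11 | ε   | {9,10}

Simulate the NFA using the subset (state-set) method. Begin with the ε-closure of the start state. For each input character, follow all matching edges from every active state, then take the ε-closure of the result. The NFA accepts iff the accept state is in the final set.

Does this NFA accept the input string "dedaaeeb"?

Answer: REJECT

Steps:
S₀ = ε-closure({0}) = {0,1,2,3,4,5,6,8,9,10}
'd' @ 1: {}  — dead — no transitions
rest 'edaaeeb' ignored (set empty)
after full input: {}  (accept=1 not in)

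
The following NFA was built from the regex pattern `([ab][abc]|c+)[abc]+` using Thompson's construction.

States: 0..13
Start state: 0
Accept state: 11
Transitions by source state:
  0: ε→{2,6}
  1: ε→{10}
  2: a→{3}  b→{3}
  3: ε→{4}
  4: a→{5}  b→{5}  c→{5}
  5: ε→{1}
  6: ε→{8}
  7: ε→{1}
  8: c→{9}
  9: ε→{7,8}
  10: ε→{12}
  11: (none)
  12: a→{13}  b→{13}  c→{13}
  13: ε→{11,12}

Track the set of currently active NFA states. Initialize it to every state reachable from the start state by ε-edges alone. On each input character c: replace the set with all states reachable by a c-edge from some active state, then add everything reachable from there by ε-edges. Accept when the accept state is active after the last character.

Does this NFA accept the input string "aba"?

S₀ = ε-closure({0}) = {0,2,6,8}
'a' @ 1: {3,4}
'b' @ 2: {1,5,10,12}
'a' @ 3: {11,12,13}  ✓accept
end set {11,12,13} — state 11 in

Answer: ACCEPT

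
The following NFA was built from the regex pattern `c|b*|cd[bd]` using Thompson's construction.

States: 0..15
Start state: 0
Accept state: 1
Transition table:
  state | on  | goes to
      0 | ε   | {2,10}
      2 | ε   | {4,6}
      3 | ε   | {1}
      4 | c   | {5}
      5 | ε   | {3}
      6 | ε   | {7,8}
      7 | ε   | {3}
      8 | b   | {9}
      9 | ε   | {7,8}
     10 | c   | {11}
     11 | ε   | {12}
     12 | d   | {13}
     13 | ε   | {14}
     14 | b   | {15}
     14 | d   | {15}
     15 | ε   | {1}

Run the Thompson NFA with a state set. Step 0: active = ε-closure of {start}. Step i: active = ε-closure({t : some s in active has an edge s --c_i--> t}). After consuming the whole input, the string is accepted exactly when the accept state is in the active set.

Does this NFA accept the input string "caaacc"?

initial (ε-close {0}): {0,1,2,3,4,6,7,8,10}
'c' @ 1: {1,3,5,11,12}  (accept∈set)
'a' @ 2: {}  — no active states
rest 'aacc' ignored (set empty)
end set {} — state 1 not in

Answer: REJECT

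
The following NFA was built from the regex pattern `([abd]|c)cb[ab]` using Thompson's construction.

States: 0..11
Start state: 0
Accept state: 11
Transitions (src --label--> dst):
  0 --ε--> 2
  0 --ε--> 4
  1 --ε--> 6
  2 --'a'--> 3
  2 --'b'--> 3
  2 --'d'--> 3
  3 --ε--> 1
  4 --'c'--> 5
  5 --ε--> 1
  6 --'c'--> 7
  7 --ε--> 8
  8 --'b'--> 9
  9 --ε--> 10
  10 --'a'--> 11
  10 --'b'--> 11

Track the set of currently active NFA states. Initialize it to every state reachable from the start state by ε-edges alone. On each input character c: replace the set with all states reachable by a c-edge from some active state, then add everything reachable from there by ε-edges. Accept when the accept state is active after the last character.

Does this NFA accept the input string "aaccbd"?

Answer: REJECT

Derivation:
initial (ε-close {0}): {0,2,4}
'a' @ 1: {1,3,6}
'a' @ 2: {}  — dead — no transitions
rest 'ccbd' ignored (set empty)
end set {} — state 11 not in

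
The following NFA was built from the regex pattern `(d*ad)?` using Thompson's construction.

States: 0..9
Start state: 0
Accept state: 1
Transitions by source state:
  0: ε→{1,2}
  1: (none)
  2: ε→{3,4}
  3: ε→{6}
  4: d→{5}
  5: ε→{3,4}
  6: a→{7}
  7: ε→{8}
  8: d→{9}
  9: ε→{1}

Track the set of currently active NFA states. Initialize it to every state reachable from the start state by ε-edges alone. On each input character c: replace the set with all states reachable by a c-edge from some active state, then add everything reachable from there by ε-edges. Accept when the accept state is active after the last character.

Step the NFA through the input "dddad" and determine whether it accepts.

Answer: ACCEPT

Steps:
initial (ε-close {0}): {0,1,2,3,4,6}
'd' @ 1: {3,4,5,6}
'd' @ 2: {3,4,5,6}
'd' @ 3: {3,4,5,6}
'a' @ 4: {7,8}
'd' @ 5: {1,9}  [accepting]
end set {1,9} — state 1 in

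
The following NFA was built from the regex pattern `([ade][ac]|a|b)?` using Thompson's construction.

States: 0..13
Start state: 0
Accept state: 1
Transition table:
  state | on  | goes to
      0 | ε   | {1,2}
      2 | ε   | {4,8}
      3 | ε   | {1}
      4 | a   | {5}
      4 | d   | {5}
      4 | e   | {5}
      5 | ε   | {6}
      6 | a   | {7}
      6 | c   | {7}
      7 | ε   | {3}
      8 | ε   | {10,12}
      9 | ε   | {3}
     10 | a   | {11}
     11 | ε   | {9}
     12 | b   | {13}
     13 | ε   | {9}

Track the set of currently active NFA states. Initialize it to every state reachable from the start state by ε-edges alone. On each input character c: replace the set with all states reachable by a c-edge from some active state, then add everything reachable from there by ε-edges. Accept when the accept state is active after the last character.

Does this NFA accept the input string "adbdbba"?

Answer: REJECT

Steps:
S₀ = ε-closure({0}) = {0,1,2,4,8,10,12}
'a' @ 1: {1,3,5,6,9,11}  ✓accept
'd' @ 2: {}  — state set empty
rest 'bdbba' ignored (set empty)
final: {}; accept 1 not in set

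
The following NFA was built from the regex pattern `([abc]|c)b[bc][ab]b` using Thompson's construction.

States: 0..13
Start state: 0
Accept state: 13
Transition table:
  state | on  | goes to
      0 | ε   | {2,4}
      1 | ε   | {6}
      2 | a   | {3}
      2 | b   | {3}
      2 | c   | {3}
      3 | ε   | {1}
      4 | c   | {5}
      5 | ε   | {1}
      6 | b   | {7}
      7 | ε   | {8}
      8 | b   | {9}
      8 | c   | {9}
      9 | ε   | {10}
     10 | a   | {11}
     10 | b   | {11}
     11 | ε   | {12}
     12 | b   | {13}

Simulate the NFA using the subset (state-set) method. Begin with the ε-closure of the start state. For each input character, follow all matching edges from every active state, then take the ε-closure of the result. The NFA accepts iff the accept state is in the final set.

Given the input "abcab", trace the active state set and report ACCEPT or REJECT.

initial (ε-close {0}): {0,2,4}
'a' @ 1: {1,3,6}
'b' @ 2: {7,8}
'c' @ 3: {9,10}
'a' @ 4: {11,12}
'b' @ 5: {13}  ✓accept
end set {13} — state 13 in

Answer: ACCEPT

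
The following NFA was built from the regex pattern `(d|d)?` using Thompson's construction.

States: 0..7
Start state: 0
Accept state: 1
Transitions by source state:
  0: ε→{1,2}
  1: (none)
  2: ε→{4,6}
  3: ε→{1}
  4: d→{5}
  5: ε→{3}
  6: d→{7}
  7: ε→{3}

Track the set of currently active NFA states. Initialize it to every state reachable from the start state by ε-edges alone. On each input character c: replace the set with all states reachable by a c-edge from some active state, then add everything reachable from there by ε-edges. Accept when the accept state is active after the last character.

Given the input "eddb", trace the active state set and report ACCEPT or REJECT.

Answer: REJECT

Derivation:
initial (ε-close {0}): {0,1,2,4,6}
'e' @ 1: {}  — dead — no transitions
rest 'ddb' ignored (set empty)
end set {} — state 1 not in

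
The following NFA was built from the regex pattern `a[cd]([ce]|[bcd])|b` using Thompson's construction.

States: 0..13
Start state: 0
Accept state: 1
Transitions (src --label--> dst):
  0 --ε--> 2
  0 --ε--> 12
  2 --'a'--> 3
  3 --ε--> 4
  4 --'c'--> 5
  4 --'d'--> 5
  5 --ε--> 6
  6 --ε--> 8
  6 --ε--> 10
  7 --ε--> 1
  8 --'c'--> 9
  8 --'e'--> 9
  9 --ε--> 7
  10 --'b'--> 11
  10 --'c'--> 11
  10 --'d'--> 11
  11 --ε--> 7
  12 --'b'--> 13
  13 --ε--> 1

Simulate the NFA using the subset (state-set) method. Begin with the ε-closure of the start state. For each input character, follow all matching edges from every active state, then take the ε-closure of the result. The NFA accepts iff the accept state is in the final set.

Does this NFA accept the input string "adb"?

Answer: ACCEPT

Derivation:
S₀ = ε-closure({0}) = {0,2,12}
'a' @ 1: {3,4}
'd' @ 2: {5,6,8,10}
'b' @ 3: {1,7,11}  (accept∈set)
after full input: {1,7,11}  (accept=1 in)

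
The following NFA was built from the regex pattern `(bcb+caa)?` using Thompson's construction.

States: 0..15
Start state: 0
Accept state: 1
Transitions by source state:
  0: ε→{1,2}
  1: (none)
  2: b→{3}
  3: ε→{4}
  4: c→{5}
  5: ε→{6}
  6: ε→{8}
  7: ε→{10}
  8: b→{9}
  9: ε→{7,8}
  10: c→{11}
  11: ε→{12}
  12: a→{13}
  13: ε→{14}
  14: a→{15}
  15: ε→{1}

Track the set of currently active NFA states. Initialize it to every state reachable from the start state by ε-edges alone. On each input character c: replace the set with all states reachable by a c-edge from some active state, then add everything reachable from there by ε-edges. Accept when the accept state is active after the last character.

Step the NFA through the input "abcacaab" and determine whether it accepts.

Answer: REJECT

Trace:
start: ε-closure({0}) = {0,1,2}
'a' @ 1: {}  — state set empty
rest 'bcacaab' ignored (set empty)
end set {} — state 1 not in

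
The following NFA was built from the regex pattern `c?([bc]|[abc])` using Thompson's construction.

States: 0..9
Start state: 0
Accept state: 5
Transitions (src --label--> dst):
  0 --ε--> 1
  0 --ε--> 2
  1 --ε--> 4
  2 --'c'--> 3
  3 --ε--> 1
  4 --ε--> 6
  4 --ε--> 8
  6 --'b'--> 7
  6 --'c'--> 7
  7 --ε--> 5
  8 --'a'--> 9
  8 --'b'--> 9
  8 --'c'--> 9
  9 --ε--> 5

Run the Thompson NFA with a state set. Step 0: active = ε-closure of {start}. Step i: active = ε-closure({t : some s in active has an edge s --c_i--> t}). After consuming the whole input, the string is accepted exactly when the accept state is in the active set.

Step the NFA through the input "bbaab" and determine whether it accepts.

initial (ε-close {0}): {0,1,2,4,6,8}
'b' @ 1: {5,7,9}  (accept∈set)
'b' @ 2: {}  — state set empty
rest 'aab' ignored (set empty)
end set {} — state 5 not in

Answer: REJECT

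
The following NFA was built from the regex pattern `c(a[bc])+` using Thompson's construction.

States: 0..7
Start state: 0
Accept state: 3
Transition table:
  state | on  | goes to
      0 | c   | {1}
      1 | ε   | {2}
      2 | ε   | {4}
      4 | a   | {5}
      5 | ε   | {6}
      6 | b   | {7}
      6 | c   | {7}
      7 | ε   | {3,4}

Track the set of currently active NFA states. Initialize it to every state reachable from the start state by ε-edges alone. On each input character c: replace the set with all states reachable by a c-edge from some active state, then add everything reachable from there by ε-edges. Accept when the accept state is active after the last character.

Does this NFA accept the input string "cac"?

S₀ = ε-closure({0}) = {0}
'c' @ 1: {1,2,4}
'a' @ 2: {5,6}
'c' @ 3: {3,4,7}  (accept∈set)
end set {3,4,7} — state 3 in

Answer: ACCEPT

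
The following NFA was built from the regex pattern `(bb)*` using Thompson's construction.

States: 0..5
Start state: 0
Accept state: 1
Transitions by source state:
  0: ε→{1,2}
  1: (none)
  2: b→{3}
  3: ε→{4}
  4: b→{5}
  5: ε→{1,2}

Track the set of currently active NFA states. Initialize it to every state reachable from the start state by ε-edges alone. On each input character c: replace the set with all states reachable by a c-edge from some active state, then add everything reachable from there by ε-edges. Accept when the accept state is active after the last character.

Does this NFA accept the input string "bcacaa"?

Answer: REJECT

Trace:
S₀ = ε-closure({0}) = {0,1,2}
'b' @ 1: {3,4}
'c' @ 2: {}  — dead — no transitions
rest 'acaa' ignored (set empty)
after full input: {}  (accept=1 not in)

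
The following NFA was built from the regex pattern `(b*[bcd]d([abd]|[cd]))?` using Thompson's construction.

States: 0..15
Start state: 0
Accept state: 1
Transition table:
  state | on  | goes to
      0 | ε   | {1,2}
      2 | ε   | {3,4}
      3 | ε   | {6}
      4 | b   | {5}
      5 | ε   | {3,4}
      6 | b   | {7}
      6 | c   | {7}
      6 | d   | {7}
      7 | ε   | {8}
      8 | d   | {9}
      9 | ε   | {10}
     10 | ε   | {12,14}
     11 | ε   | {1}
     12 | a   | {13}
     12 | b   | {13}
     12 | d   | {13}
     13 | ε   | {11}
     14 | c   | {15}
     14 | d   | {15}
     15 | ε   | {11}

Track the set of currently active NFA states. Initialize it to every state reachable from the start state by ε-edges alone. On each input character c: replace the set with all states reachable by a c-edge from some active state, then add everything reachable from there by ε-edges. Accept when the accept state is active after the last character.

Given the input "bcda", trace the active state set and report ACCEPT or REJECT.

Answer: ACCEPT

Steps:
start: ε-closure({0}) = {0,1,2,3,4,6}
'b' @ 1: {3,4,5,6,7,8}
'c' @ 2: {7,8}
'd' @ 3: {9,10,12,14}
'a' @ 4: {1,11,13}  [accepting]
final: {1,11,13}; accept 1 in set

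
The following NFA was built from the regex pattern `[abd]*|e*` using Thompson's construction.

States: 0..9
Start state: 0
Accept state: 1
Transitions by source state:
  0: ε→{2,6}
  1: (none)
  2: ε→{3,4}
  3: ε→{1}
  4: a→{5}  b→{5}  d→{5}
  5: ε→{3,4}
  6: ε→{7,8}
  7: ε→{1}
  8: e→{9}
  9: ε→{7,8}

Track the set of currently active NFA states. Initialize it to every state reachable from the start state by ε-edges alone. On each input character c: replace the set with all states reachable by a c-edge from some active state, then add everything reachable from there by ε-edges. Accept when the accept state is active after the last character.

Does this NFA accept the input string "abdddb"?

Answer: ACCEPT

Derivation:
start: ε-closure({0}) = {0,1,2,3,4,6,7,8}
'a' @ 1: {1,3,4,5}  ✓accept
'b' @ 2: {1,3,4,5}  ✓accept
'd' @ 3: {1,3,4,5}  ✓accept
'd' @ 4: {1,3,4,5}  ✓accept
'd' @ 5: {1,3,4,5}  ✓accept
'b' @ 6: {1,3,4,5}  ✓accept
after full input: {1,3,4,5}  (accept=1 in)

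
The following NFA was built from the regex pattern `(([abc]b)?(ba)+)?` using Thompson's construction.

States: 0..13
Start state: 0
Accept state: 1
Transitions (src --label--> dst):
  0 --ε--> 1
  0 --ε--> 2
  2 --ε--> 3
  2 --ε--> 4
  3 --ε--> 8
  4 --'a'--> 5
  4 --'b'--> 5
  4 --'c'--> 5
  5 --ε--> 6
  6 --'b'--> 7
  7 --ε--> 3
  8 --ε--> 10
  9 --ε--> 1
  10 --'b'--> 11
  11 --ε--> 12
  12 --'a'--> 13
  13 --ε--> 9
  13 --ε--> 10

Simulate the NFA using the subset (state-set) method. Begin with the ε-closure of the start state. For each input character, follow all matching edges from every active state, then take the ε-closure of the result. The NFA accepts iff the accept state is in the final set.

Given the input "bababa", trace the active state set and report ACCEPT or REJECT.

initial (ε-close {0}): {0,1,2,3,4,8,10}
'b' @ 1: {5,6,11,12}
'a' @ 2: {1,9,10,13}  (accept∈set)
'b' @ 3: {11,12}
'a' @ 4: {1,9,10,13}  (accept∈set)
'b' @ 5: {11,12}
'a' @ 6: {1,9,10,13}  (accept∈set)
after full input: {1,9,10,13}  (accept=1 in)

Answer: ACCEPT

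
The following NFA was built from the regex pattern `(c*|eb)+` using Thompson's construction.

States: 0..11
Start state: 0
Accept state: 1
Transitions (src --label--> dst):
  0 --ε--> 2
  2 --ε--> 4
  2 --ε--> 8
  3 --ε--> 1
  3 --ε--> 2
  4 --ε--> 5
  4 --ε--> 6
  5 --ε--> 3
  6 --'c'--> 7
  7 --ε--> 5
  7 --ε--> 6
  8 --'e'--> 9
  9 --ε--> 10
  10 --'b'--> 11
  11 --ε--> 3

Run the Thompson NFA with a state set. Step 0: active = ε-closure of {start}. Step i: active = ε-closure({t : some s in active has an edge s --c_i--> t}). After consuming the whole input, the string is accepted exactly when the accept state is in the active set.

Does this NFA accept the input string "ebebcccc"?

Answer: ACCEPT

Trace:
initial (ε-close {0}): {0,1,2,3,4,5,6,8}
'e' @ 1: {9,10}
'b' @ 2: {1,2,3,4,5,6,8,11}  [accepting]
'e' @ 3: {9,10}
'b' @ 4: {1,2,3,4,5,6,8,11}  [accepting]
'c' @ 5: {1,2,3,4,5,6,7,8}  [accepting]
'c' @ 6: {1,2,3,4,5,6,7,8}  [accepting]
'c' @ 7: {1,2,3,4,5,6,7,8}  [accepting]
'c' @ 8: {1,2,3,4,5,6,7,8}  [accepting]
after full input: {1,2,3,4,5,6,7,8}  (accept=1 in)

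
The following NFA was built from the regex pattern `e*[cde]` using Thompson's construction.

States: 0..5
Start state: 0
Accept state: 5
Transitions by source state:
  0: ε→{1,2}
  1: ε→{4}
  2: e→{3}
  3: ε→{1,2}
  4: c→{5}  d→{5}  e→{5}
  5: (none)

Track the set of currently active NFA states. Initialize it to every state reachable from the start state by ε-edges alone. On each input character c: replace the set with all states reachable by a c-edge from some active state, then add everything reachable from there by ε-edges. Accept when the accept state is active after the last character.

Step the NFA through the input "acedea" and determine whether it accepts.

Answer: REJECT

Trace:
S₀ = ε-closure({0}) = {0,1,2,4}
'a' @ 1: {}  — dead — no transitions
rest 'cedea' ignored (set empty)
after full input: {}  (accept=5 not in)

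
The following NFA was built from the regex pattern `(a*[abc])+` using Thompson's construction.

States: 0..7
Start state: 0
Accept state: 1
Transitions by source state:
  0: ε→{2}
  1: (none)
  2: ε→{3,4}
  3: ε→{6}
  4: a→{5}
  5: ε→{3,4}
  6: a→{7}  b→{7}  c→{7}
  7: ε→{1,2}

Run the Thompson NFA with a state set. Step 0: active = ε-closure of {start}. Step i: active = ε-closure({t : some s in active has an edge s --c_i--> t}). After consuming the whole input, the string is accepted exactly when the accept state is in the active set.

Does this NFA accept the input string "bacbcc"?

Answer: ACCEPT

Derivation:
start: ε-closure({0}) = {0,2,3,4,6}
'b' @ 1: {1,2,3,4,6,7}  (accept∈set)
'a' @ 2: {1,2,3,4,5,6,7}  (accept∈set)
'c' @ 3: {1,2,3,4,6,7}  (accept∈set)
'b' @ 4: {1,2,3,4,6,7}  (accept∈set)
'c' @ 5: {1,2,3,4,6,7}  (accept∈set)
'c' @ 6: {1,2,3,4,6,7}  (accept∈set)
final: {1,2,3,4,6,7}; accept 1 in set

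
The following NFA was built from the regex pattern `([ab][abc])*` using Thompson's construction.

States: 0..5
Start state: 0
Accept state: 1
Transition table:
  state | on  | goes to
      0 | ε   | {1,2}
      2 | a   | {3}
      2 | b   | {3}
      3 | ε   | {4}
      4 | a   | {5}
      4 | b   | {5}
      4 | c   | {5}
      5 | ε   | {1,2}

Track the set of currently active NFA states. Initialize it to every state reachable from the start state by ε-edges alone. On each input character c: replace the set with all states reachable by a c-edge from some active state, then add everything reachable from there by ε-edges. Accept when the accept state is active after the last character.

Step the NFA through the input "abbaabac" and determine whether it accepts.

initial (ε-close {0}): {0,1,2}
'a' @ 1: {3,4}
'b' @ 2: {1,2,5}  [accepting]
'b' @ 3: {3,4}
'a' @ 4: {1,2,5}  [accepting]
'a' @ 5: {3,4}
'b' @ 6: {1,2,5}  [accepting]
'a' @ 7: {3,4}
'c' @ 8: {1,2,5}  [accepting]
after full input: {1,2,5}  (accept=1 in)

Answer: ACCEPT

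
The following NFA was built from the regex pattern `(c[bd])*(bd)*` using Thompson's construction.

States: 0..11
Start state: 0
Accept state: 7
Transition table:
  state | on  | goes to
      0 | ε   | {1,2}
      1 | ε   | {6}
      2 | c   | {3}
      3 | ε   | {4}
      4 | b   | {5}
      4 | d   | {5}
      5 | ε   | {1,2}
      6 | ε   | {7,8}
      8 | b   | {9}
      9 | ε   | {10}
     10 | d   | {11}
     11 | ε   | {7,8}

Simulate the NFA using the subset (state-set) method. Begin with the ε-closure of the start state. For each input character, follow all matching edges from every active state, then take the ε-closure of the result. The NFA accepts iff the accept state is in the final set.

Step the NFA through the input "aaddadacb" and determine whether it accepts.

Answer: REJECT

Trace:
initial (ε-close {0}): {0,1,2,6,7,8}
'a' @ 1: {}  — no active states
rest 'addadacb' ignored (set empty)
final: {}; accept 7 not in set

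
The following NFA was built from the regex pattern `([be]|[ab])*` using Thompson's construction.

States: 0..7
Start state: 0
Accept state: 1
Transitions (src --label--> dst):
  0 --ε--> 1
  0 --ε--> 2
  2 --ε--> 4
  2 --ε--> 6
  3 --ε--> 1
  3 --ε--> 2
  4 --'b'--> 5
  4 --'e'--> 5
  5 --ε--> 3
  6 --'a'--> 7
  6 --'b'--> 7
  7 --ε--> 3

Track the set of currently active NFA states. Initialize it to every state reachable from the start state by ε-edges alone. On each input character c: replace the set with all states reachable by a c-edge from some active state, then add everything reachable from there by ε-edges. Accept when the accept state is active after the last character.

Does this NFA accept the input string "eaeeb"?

S₀ = ε-closure({0}) = {0,1,2,4,6}
'e' @ 1: {1,2,3,4,5,6}  ✓accept
'a' @ 2: {1,2,3,4,6,7}  ✓accept
'e' @ 3: {1,2,3,4,5,6}  ✓accept
'e' @ 4: {1,2,3,4,5,6}  ✓accept
'b' @ 5: {1,2,3,4,5,6,7}  ✓accept
final: {1,2,3,4,5,6,7}; accept 1 in set

Answer: ACCEPT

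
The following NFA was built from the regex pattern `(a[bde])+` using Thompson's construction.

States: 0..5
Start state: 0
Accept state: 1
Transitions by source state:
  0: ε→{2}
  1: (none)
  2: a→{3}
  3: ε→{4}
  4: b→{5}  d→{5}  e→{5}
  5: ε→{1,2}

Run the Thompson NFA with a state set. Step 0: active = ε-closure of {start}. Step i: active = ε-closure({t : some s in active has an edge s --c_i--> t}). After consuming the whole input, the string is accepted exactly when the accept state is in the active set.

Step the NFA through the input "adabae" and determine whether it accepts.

S₀ = ε-closure({0}) = {0,2}
'a' @ 1: {3,4}
'd' @ 2: {1,2,5}  ✓accept
'a' @ 3: {3,4}
'b' @ 4: {1,2,5}  ✓accept
'a' @ 5: {3,4}
'e' @ 6: {1,2,5}  ✓accept
final: {1,2,5}; accept 1 in set

Answer: ACCEPT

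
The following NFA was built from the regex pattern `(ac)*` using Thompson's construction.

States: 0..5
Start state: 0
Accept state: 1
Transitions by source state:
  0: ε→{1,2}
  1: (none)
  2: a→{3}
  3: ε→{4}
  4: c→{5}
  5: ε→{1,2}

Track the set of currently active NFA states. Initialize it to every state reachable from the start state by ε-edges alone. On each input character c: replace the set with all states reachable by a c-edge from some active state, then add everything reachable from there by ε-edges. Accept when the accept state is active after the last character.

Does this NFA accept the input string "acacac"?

S₀ = ε-closure({0}) = {0,1,2}
'a' @ 1: {3,4}
'c' @ 2: {1,2,5}  [accepting]
'a' @ 3: {3,4}
'c' @ 4: {1,2,5}  [accepting]
'a' @ 5: {3,4}
'c' @ 6: {1,2,5}  [accepting]
after full input: {1,2,5}  (accept=1 in)

Answer: ACCEPT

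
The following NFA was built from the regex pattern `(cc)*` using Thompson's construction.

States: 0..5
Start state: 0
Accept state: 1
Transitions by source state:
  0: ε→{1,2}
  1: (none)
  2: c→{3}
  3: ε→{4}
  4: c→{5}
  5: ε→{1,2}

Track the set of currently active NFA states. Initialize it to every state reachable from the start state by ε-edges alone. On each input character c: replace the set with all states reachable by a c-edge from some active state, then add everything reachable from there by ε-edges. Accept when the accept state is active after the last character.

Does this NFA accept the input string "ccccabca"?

Answer: REJECT

Trace:
start: ε-closure({0}) = {0,1,2}
'c' @ 1: {3,4}
'c' @ 2: {1,2,5}  (accept∈set)
'c' @ 3: {3,4}
'c' @ 4: {1,2,5}  (accept∈set)
'a' @ 5: {}  — dead — no transitions
rest 'bca' ignored (set empty)
after full input: {}  (accept=1 not in)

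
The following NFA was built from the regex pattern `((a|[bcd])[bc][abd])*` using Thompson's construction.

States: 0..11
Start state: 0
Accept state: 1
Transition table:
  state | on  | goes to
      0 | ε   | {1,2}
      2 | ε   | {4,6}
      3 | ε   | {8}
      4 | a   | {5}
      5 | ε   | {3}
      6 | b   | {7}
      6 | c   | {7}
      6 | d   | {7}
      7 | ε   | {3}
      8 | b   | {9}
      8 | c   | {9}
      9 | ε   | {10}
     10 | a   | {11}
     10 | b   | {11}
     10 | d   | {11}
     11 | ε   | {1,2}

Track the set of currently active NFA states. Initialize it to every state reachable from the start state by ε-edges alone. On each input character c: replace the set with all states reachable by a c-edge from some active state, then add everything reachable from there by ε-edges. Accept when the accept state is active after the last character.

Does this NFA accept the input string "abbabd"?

Answer: ACCEPT

Trace:
start: ε-closure({0}) = {0,1,2,4,6}
'a' @ 1: {3,5,8}
'b' @ 2: {9,10}
'b' @ 3: {1,2,4,6,11}  [accepting]
'a' @ 4: {3,5,8}
'b' @ 5: {9,10}
'd' @ 6: {1,2,4,6,11}  [accepting]
end set {1,2,4,6,11} — state 1 in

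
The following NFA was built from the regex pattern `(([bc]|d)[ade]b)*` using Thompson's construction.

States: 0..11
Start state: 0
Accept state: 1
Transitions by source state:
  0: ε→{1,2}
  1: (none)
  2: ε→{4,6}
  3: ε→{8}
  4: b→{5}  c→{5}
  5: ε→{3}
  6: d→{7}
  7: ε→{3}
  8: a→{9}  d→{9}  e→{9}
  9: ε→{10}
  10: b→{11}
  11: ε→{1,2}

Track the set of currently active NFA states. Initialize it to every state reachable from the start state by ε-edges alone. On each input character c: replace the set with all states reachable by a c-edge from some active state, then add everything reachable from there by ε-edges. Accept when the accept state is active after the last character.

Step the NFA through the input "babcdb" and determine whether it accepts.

Answer: ACCEPT

Steps:
S₀ = ε-closure({0}) = {0,1,2,4,6}
'b' @ 1: {3,5,8}
'a' @ 2: {9,10}
'b' @ 3: {1,2,4,6,11}  ✓accept
'c' @ 4: {3,5,8}
'd' @ 5: {9,10}
'b' @ 6: {1,2,4,6,11}  ✓accept
after full input: {1,2,4,6,11}  (accept=1 in)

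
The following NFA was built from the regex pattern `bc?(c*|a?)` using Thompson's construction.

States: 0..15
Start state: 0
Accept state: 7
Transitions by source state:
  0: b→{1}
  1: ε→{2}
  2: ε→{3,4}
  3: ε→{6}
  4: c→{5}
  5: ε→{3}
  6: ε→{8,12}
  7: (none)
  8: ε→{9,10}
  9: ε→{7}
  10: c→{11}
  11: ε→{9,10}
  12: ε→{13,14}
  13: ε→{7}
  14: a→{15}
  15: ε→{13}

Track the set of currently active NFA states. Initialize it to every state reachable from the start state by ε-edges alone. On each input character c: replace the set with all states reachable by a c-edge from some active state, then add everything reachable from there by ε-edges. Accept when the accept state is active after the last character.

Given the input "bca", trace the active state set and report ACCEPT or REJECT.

S₀ = ε-closure({0}) = {0}
'b' @ 1: {1,2,3,4,6,7,8,9,10,12,13,14}  [accepting]
'c' @ 2: {3,5,6,7,8,9,10,11,12,13,14}  [accepting]
'a' @ 3: {7,13,15}  [accepting]
end set {7,13,15} — state 7 in

Answer: ACCEPT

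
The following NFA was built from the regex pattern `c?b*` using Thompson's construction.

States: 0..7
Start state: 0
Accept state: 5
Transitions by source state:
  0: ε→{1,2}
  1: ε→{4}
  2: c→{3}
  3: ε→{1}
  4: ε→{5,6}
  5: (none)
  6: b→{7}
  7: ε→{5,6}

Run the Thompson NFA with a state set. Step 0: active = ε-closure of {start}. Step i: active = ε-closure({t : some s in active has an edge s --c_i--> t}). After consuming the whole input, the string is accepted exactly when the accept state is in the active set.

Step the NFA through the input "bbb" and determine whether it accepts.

initial (ε-close {0}): {0,1,2,4,5,6}
'b' @ 1: {5,6,7}  (accept∈set)
'b' @ 2: {5,6,7}  (accept∈set)
'b' @ 3: {5,6,7}  (accept∈set)
final: {5,6,7}; accept 5 in set

Answer: ACCEPT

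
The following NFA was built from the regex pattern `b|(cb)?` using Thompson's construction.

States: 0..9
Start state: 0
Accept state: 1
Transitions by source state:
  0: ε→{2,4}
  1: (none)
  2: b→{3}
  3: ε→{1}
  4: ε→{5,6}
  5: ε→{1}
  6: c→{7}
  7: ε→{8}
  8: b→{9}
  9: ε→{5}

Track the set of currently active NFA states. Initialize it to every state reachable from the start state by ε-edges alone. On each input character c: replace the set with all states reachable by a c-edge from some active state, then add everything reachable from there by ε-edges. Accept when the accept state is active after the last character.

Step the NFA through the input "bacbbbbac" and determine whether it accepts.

Answer: REJECT

Derivation:
S₀ = ε-closure({0}) = {0,1,2,4,5,6}
'b' @ 1: {1,3}  [accepting]
'a' @ 2: {}  — dead — no transitions
rest 'cbbbbac' ignored (set empty)
final: {}; accept 1 not in set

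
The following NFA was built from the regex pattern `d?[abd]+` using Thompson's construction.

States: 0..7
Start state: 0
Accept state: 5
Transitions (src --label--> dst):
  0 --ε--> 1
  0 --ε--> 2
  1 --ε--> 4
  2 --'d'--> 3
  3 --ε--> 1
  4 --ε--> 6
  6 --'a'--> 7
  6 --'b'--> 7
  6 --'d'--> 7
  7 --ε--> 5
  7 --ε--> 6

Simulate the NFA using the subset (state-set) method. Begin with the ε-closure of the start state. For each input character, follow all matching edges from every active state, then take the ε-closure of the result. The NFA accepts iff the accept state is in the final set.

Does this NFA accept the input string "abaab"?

start: ε-closure({0}) = {0,1,2,4,6}
'a' @ 1: {5,6,7}  [accepting]
'b' @ 2: {5,6,7}  [accepting]
'a' @ 3: {5,6,7}  [accepting]
'a' @ 4: {5,6,7}  [accepting]
'b' @ 5: {5,6,7}  [accepting]
end set {5,6,7} — state 5 in

Answer: ACCEPT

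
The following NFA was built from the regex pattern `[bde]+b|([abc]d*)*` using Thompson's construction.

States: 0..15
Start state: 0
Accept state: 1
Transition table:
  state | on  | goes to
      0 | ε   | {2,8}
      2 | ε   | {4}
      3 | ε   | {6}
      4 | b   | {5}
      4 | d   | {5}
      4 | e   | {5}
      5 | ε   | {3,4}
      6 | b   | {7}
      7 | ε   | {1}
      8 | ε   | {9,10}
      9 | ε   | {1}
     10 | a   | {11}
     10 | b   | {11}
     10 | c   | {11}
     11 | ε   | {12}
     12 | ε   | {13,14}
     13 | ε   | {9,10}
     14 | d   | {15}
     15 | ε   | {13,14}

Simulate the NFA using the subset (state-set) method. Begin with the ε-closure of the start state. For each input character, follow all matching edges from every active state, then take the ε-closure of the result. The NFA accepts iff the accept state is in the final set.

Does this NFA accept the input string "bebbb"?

initial (ε-close {0}): {0,1,2,4,8,9,10}
'b' @ 1: {1,3,4,5,6,9,10,11,12,13,14}  [accepting]
'e' @ 2: {3,4,5,6}
'b' @ 3: {1,3,4,5,6,7}  [accepting]
'b' @ 4: {1,3,4,5,6,7}  [accepting]
'b' @ 5: {1,3,4,5,6,7}  [accepting]
end set {1,3,4,5,6,7} — state 1 in

Answer: ACCEPT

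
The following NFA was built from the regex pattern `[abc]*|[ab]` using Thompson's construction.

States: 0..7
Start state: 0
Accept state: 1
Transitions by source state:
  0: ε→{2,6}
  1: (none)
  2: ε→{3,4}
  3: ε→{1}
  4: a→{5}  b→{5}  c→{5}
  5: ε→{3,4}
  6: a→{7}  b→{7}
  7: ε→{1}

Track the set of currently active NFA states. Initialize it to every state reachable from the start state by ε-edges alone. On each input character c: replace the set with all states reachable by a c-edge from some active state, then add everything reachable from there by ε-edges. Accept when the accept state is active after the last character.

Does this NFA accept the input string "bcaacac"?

start: ε-closure({0}) = {0,1,2,3,4,6}
'b' @ 1: {1,3,4,5,7}  (accept∈set)
'c' @ 2: {1,3,4,5}  (accept∈set)
'a' @ 3: {1,3,4,5}  (accept∈set)
'a' @ 4: {1,3,4,5}  (accept∈set)
'c' @ 5: {1,3,4,5}  (accept∈set)
'a' @ 6: {1,3,4,5}  (accept∈set)
'c' @ 7: {1,3,4,5}  (accept∈set)
end set {1,3,4,5} — state 1 in

Answer: ACCEPT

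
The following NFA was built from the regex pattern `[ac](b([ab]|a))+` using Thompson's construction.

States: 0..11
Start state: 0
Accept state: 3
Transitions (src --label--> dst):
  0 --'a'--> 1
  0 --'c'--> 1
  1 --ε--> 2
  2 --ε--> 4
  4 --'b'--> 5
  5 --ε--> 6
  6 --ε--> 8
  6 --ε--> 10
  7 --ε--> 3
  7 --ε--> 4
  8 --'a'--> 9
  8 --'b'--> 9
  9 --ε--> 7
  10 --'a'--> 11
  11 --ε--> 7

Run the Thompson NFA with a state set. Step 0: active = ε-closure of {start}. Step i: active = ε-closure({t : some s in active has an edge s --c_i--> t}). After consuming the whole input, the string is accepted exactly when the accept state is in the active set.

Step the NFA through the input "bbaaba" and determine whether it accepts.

S₀ = ε-closure({0}) = {0}
'b' @ 1: {}  — no active states
rest 'baaba' ignored (set empty)
after full input: {}  (accept=3 not in)

Answer: REJECT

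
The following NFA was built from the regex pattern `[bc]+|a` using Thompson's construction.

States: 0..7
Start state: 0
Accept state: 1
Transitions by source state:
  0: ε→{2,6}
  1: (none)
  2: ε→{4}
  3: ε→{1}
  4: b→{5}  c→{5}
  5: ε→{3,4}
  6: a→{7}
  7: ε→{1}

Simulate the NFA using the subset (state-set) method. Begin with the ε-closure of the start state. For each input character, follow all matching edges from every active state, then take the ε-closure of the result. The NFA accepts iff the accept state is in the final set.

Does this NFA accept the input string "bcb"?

initial (ε-close {0}): {0,2,4,6}
'b' @ 1: {1,3,4,5}  ✓accept
'c' @ 2: {1,3,4,5}  ✓accept
'b' @ 3: {1,3,4,5}  ✓accept
final: {1,3,4,5}; accept 1 in set

Answer: ACCEPT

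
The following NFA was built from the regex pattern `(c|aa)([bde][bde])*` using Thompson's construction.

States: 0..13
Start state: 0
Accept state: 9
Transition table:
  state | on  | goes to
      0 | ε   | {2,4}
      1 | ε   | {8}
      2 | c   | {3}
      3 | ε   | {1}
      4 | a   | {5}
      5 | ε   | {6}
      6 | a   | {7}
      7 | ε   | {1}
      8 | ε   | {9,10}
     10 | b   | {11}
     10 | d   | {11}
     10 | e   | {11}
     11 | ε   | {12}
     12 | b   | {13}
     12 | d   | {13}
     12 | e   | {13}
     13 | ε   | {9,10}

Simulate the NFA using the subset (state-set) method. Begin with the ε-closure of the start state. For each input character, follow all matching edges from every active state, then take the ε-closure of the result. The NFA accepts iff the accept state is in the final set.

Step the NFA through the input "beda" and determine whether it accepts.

Answer: REJECT

Derivation:
S₀ = ε-closure({0}) = {0,2,4}
'b' @ 1: {}  — state set empty
rest 'eda' ignored (set empty)
end set {} — state 9 not in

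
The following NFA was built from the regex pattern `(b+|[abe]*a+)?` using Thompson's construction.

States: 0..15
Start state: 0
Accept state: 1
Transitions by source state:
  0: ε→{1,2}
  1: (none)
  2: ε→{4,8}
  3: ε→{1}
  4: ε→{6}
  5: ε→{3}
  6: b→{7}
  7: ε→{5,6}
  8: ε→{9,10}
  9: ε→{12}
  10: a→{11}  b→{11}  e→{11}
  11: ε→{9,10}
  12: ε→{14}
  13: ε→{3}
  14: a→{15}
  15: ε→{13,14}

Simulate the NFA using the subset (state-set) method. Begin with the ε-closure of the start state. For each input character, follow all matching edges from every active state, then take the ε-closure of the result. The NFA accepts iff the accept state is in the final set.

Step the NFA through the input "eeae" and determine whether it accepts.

S₀ = ε-closure({0}) = {0,1,2,4,6,8,9,10,12,14}
'e' @ 1: {9,10,11,12,14}
'e' @ 2: {9,10,11,12,14}
'a' @ 3: {1,3,9,10,11,12,13,14,15}  [accepting]
'e' @ 4: {9,10,11,12,14}
end set {9,10,11,12,14} — state 1 not in

Answer: REJECT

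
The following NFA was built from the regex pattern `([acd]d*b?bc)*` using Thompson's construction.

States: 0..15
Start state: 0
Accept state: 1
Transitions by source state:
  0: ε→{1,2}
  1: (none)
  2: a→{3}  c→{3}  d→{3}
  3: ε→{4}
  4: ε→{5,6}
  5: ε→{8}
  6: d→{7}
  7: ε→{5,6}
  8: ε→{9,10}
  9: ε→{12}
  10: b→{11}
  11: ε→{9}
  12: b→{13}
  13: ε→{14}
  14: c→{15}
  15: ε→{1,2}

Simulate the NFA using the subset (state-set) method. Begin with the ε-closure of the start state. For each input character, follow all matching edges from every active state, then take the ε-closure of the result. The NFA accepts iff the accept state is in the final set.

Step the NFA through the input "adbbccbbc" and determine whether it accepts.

initial (ε-close {0}): {0,1,2}
'a' @ 1: {3,4,5,6,8,9,10,12}
'd' @ 2: {5,6,7,8,9,10,12}
'b' @ 3: {9,11,12,13,14}
'b' @ 4: {13,14}
'c' @ 5: {1,2,15}  ✓accept
'c' @ 6: {3,4,5,6,8,9,10,12}
'b' @ 7: {9,11,12,13,14}
'b' @ 8: {13,14}
'c' @ 9: {1,2,15}  ✓accept
after full input: {1,2,15}  (accept=1 in)

Answer: ACCEPT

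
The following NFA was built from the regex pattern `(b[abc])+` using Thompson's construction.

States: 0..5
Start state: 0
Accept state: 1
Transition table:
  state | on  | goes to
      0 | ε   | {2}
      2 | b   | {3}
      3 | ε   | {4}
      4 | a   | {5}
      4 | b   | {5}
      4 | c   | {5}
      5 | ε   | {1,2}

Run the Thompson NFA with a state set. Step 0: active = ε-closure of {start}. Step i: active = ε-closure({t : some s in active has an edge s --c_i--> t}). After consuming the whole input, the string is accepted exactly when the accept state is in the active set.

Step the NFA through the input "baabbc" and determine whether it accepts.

start: ε-closure({0}) = {0,2}
'b' @ 1: {3,4}
'a' @ 2: {1,2,5}  (accept∈set)
'a' @ 3: {}  — no active states
rest 'bbc' ignored (set empty)
final: {}; accept 1 not in set

Answer: REJECT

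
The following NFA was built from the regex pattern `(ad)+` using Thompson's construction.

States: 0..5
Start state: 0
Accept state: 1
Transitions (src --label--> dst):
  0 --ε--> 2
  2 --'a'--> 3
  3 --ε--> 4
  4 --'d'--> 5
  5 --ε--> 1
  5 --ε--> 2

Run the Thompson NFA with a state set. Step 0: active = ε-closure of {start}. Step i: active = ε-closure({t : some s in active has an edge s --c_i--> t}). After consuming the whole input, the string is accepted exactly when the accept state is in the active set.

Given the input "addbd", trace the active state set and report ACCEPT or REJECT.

S₀ = ε-closure({0}) = {0,2}
'a' @ 1: {3,4}
'd' @ 2: {1,2,5}  ✓accept
'd' @ 3: {}  — dead — no transitions
rest 'bd' ignored (set empty)
end set {} — state 1 not in

Answer: REJECT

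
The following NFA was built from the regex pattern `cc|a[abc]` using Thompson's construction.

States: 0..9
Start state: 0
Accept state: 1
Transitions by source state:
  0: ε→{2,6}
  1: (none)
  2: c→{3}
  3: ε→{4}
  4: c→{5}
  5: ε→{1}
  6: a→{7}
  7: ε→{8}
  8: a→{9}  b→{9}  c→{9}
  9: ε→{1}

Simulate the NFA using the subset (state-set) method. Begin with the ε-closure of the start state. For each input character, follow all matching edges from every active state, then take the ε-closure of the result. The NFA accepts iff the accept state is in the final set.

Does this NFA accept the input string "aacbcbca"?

S₀ = ε-closure({0}) = {0,2,6}
'a' @ 1: {7,8}
'a' @ 2: {1,9}  (accept∈set)
'c' @ 3: {}  — state set empty
rest 'bcbca' ignored (set empty)
final: {}; accept 1 not in set

Answer: REJECT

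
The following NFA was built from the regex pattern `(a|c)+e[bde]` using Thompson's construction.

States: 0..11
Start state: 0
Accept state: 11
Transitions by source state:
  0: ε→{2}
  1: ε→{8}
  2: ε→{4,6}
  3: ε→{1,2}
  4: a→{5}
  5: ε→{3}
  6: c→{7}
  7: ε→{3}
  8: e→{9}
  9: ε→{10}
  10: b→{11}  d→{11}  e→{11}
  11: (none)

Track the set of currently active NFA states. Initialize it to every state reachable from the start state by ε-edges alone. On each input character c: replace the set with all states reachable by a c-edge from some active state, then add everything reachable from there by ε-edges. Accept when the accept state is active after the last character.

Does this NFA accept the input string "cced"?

initial (ε-close {0}): {0,2,4,6}
'c' @ 1: {1,2,3,4,6,7,8}
'c' @ 2: {1,2,3,4,6,7,8}
'e' @ 3: {9,10}
'd' @ 4: {11}  [accepting]
final: {11}; accept 11 in set

Answer: ACCEPT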